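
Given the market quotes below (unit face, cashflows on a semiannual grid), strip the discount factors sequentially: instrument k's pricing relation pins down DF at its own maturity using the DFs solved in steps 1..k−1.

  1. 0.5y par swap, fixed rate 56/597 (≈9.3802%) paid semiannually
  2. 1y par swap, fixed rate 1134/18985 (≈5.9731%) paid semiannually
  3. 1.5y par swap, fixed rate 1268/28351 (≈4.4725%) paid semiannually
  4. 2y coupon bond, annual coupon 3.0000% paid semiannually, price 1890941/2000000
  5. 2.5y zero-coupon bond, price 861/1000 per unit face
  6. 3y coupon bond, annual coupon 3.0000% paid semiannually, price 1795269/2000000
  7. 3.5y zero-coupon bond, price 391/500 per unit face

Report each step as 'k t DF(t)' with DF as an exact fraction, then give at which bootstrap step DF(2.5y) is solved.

step 1 [0.5y] swap r/2=28/597: DF=(1 − 28/597·(0))/(1+28/597) = 597/625 ≈ 0.955200
step 2 [1y] swap r/2=567/18985: DF=(1 − 567/18985·(0.955200))/(1+567/18985) = 9433/10000 ≈ 0.943300
step 3 [1.5y] swap r/2=634/28351: DF=(1 − 634/28351·(0.955200+0.943300))/(1+634/28351) = 4683/5000 ≈ 0.936600
step 4 [2y] bond c/2=3/200: DF=(1890941/2000000 − 3/200·(0.955200+0.943300+0.936600))/(1+3/200) = 556/625 ≈ 0.889600
step 5 [2.5y] zero: DF = P = 861/1000 ≈ 0.861000
step 6 [3y] bond c/2=3/200: DF=(1795269/2000000 − 3/200·(0.955200+0.943300+0.936600+0.889600+0.861000))/(1+3/200) = 4083/5000 ≈ 0.816600
step 7 [3.5y] zero: DF = P = 391/500 ≈ 0.782000

1 1/2 597/625
2 1 9433/10000
3 3/2 4683/5000
4 2 556/625
5 5/2 861/1000
6 3 4083/5000
7 7/2 391/500
DF(2.5y) is solved at step 5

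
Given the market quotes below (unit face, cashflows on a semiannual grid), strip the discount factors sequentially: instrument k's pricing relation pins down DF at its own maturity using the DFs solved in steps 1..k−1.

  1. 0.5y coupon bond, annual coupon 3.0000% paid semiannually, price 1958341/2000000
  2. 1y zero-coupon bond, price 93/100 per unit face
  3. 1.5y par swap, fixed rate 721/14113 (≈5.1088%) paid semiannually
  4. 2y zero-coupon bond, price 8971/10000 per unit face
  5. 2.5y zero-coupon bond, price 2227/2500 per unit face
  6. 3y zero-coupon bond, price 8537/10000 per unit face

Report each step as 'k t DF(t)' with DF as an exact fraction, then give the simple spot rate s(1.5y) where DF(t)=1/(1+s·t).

step 1 [0.5y] bond c/2=3/200: DF=(1958341/2000000 − 3/200·(0))/(1+3/200) = 9647/10000 ≈ 0.964700
step 2 [1y] zero: DF = P = 93/100 ≈ 0.930000
step 3 [1.5y] swap r/2=721/28226: DF=(1 − 721/28226·(0.964700+0.930000))/(1+721/28226) = 9279/10000 ≈ 0.927900
step 4 [2y] zero: DF = P = 8971/10000 ≈ 0.897100
step 5 [2.5y] zero: DF = P = 2227/2500 ≈ 0.890800
step 6 [3y] zero: DF = P = 8537/10000 ≈ 0.853700

1 1/2 9647/10000
2 1 93/100
3 3/2 9279/10000
4 2 8971/10000
5 5/2 2227/2500
6 3 8537/10000
s(1.5y) = (1/(9279/10000) − 1)/(3/2) = 1442/27837 ≈ 5.1802%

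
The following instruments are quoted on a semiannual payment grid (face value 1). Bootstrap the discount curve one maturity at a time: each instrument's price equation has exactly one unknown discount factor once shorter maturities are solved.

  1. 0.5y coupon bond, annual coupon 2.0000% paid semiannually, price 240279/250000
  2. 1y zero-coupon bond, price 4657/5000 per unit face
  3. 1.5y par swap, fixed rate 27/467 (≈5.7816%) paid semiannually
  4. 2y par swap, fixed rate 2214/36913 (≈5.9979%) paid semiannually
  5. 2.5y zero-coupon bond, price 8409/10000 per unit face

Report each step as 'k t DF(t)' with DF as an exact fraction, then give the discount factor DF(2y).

step 1 [0.5y] bond c/2=1/100: DF=(240279/250000 − 1/100·(0))/(1+1/100) = 2379/2500 ≈ 0.951600
step 2 [1y] zero: DF = P = 4657/5000 ≈ 0.931400
step 3 [1.5y] swap r/2=27/934: DF=(1 − 27/934·(0.951600+0.931400))/(1+27/934) = 919/1000 ≈ 0.919000
step 4 [2y] swap r/2=1107/36913: DF=(1 − 1107/36913·(0.951600+0.931400+0.919000))/(1+1107/36913) = 8893/10000 ≈ 0.889300
step 5 [2.5y] zero: DF = P = 8409/10000 ≈ 0.840900

1 1/2 2379/2500
2 1 4657/5000
3 3/2 919/1000
4 2 8893/10000
5 5/2 8409/10000
DF(2y) = 8893/10000 ≈ 0.889300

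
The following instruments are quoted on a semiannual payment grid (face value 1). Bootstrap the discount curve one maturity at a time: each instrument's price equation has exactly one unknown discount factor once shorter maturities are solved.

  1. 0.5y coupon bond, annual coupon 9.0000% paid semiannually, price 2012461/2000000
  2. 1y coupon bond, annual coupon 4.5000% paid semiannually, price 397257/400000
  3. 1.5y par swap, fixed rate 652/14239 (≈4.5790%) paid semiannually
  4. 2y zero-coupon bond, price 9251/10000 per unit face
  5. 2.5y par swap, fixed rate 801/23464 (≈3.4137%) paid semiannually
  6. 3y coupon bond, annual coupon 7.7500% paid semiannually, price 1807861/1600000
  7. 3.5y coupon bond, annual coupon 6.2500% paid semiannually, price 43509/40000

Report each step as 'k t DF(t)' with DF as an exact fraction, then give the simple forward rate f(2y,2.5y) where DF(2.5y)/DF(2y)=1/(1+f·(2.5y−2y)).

1 1/2 9629/10000
2 1 9501/10000
3 3/2 2337/2500
4 2 9251/10000
5 5/2 9199/10000
6 3 9127/10000
7 7/2 8849/10000
f(2y,2.5y) = ((9251/10000)/(9199/10000) − 1)/(1/2) = 104/9199 ≈ 1.1306%

step 1 [0.5y] bond c/2=9/200: DF=(2012461/2000000 − 9/200·(0))/(1+9/200) = 9629/10000 ≈ 0.962900
step 2 [1y] bond c/2=9/400: DF=(397257/400000 − 9/400·(0.962900))/(1+9/400) = 9501/10000 ≈ 0.950100
step 3 [1.5y] swap r/2=326/14239: DF=(1 − 326/14239·(0.962900+0.950100))/(1+326/14239) = 2337/2500 ≈ 0.934800
step 4 [2y] zero: DF = P = 9251/10000 ≈ 0.925100
step 5 [2.5y] swap r/2=801/46928: DF=(1 − 801/46928·(0.962900+0.950100+0.934800+0.925100))/(1+801/46928) = 9199/10000 ≈ 0.919900
step 6 [3y] bond c/2=31/800: DF=(1807861/1600000 − 31/800·(0.962900+0.950100+0.934800+0.925100+0.919900))/(1+31/800) = 9127/10000 ≈ 0.912700
step 7 [3.5y] bond c/2=1/32: DF=(43509/40000 − 1/32·(0.962900+0.950100+0.934800+0.925100+0.919900+0.912700))/(1+1/32) = 8849/10000 ≈ 0.884900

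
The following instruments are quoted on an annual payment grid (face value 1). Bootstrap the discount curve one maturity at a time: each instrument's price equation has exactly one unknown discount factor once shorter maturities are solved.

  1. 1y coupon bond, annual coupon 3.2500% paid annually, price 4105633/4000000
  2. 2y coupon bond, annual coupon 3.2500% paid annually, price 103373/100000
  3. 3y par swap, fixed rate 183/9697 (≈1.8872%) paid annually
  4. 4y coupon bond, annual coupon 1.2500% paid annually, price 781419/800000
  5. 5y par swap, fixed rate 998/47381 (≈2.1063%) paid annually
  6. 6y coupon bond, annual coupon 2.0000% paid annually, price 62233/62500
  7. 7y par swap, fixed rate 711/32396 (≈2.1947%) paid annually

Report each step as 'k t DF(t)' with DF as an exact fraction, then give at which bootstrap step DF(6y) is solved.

step 1 [1y] bond c/1=13/400: DF=(4105633/4000000 − 13/400·(0))/(1+13/400) = 9941/10000 ≈ 0.994100
step 2 [2y] bond c/1=13/400: DF=(103373/100000 − 13/400·(0.994100))/(1+13/400) = 9699/10000 ≈ 0.969900
step 3 [3y] swap r/1=183/9697: DF=(1 − 183/9697·(0.994100+0.969900))/(1+183/9697) = 9451/10000 ≈ 0.945100
step 4 [4y] bond c/1=1/80: DF=(781419/800000 − 1/80·(0.994100+0.969900+0.945100))/(1+1/80) = 1161/1250 ≈ 0.928800
step 5 [5y] swap r/1=998/47381: DF=(1 − 998/47381·(0.994100+0.969900+0.945100+0.928800))/(1+998/47381) = 4501/5000 ≈ 0.900200
step 6 [6y] bond c/1=1/50: DF=(62233/62500 − 1/50·(0.994100+0.969900+0.945100+0.928800+0.900200))/(1+1/50) = 8833/10000 ≈ 0.883300
step 7 [7y] swap r/1=711/32396: DF=(1 − 711/32396·(0.994100+0.969900+0.945100+0.928800+0.900200+0.883300))/(1+711/32396) = 4289/5000 ≈ 0.857800

1 1 9941/10000
2 2 9699/10000
3 3 9451/10000
4 4 1161/1250
5 5 4501/5000
6 6 8833/10000
7 7 4289/5000
DF(6y) is solved at step 6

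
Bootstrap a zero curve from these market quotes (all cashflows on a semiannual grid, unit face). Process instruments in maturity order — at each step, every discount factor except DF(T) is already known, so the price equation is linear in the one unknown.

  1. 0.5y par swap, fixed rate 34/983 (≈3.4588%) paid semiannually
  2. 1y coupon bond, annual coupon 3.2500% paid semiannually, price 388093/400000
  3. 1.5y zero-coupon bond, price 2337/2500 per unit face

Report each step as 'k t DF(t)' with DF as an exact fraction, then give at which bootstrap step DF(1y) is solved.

step 1 [0.5y] swap r/2=17/983: DF=(1 − 17/983·(0))/(1+17/983) = 983/1000 ≈ 0.983000
step 2 [1y] bond c/2=13/800: DF=(388093/400000 − 13/800·(0.983000))/(1+13/800) = 939/1000 ≈ 0.939000
step 3 [1.5y] zero: DF = P = 2337/2500 ≈ 0.934800

1 1/2 983/1000
2 1 939/1000
3 3/2 2337/2500
DF(1y) is solved at step 2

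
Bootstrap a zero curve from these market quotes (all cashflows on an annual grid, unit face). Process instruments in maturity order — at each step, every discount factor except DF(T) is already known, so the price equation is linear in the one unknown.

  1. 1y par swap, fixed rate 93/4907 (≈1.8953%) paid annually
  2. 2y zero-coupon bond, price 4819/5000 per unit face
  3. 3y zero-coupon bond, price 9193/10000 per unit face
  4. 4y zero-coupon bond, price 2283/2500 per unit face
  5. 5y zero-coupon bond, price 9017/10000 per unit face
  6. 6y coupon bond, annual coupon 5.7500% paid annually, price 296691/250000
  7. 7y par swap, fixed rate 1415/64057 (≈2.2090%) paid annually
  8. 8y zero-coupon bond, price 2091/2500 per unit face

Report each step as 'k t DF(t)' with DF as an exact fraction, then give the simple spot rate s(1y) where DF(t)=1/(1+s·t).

step 1 [1y] swap r/1=93/4907: DF=(1 − 93/4907·(0))/(1+93/4907) = 4907/5000 ≈ 0.981400
step 2 [2y] zero: DF = P = 4819/5000 ≈ 0.963800
step 3 [3y] zero: DF = P = 9193/10000 ≈ 0.919300
step 4 [4y] zero: DF = P = 2283/2500 ≈ 0.913200
step 5 [5y] zero: DF = P = 9017/10000 ≈ 0.901700
step 6 [6y] bond c/1=23/400: DF=(296691/250000 − 23/400·(0.981400+0.963800+0.919300+0.913200+0.901700))/(1+23/400) = 4339/5000 ≈ 0.867800
step 7 [7y] swap r/1=1415/64057: DF=(1 − 1415/64057·(0.981400+0.963800+0.919300+0.913200+0.901700+0.867800))/(1+1415/64057) = 1717/2000 ≈ 0.858500
step 8 [8y] zero: DF = P = 2091/2500 ≈ 0.836400

1 1 4907/5000
2 2 4819/5000
3 3 9193/10000
4 4 2283/2500
5 5 9017/10000
6 6 4339/5000
7 7 1717/2000
8 8 2091/2500
s(1y) = (1/(4907/5000) − 1)/(1) = 93/4907 ≈ 1.8953%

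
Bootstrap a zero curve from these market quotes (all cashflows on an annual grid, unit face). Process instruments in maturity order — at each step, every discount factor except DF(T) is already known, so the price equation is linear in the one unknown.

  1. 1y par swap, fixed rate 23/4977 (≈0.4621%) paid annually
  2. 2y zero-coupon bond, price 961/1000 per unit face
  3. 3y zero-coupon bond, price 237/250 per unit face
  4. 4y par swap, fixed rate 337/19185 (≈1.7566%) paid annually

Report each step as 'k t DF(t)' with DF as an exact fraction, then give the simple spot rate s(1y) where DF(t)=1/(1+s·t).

step 1 [1y] swap r/1=23/4977: DF=(1 − 23/4977·(0))/(1+23/4977) = 4977/5000 ≈ 0.995400
step 2 [2y] zero: DF = P = 961/1000 ≈ 0.961000
step 3 [3y] zero: DF = P = 237/250 ≈ 0.948000
step 4 [4y] swap r/1=337/19185: DF=(1 − 337/19185·(0.995400+0.961000+0.948000))/(1+337/19185) = 4663/5000 ≈ 0.932600

1 1 4977/5000
2 2 961/1000
3 3 237/250
4 4 4663/5000
s(1y) = (1/(4977/5000) − 1)/(1) = 23/4977 ≈ 0.4621%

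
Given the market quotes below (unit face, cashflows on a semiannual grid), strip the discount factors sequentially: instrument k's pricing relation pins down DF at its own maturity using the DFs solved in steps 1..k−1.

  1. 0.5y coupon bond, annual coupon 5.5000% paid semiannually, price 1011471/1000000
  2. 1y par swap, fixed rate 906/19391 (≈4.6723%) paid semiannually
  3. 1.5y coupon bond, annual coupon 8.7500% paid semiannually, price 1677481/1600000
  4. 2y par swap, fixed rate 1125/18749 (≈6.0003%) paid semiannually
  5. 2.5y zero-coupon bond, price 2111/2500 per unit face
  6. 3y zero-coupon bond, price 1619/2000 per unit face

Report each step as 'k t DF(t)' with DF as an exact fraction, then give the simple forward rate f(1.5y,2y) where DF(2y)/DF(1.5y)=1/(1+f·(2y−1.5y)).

step 1 [0.5y] bond c/2=11/400: DF=(1011471/1000000 − 11/400·(0))/(1+11/400) = 2461/2500 ≈ 0.984400
step 2 [1y] swap r/2=453/19391: DF=(1 − 453/19391·(0.984400))/(1+453/19391) = 9547/10000 ≈ 0.954700
step 3 [1.5y] bond c/2=7/160: DF=(1677481/1600000 − 7/160·(0.984400+0.954700))/(1+7/160) = 577/625 ≈ 0.923200
step 4 [2y] swap r/2=1125/37498: DF=(1 − 1125/37498·(0.984400+0.954700+0.923200))/(1+1125/37498) = 71/80 ≈ 0.887500
step 5 [2.5y] zero: DF = P = 2111/2500 ≈ 0.844400
step 6 [3y] zero: DF = P = 1619/2000 ≈ 0.809500

1 1/2 2461/2500
2 1 9547/10000
3 3/2 577/625
4 2 71/80
5 5/2 2111/2500
6 3 1619/2000
f(1.5y,2y) = ((577/625)/(71/80) − 1)/(1/2) = 714/8875 ≈ 8.0451%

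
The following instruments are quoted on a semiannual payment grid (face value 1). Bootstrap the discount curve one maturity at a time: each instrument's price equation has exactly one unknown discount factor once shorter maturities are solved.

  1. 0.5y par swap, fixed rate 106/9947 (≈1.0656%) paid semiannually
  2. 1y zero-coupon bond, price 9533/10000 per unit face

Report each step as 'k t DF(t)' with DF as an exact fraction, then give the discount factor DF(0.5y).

step 1 [0.5y] swap r/2=53/9947: DF=(1 − 53/9947·(0))/(1+53/9947) = 9947/10000 ≈ 0.994700
step 2 [1y] zero: DF = P = 9533/10000 ≈ 0.953300

1 1/2 9947/10000
2 1 9533/10000
DF(0.5y) = 9947/10000 ≈ 0.994700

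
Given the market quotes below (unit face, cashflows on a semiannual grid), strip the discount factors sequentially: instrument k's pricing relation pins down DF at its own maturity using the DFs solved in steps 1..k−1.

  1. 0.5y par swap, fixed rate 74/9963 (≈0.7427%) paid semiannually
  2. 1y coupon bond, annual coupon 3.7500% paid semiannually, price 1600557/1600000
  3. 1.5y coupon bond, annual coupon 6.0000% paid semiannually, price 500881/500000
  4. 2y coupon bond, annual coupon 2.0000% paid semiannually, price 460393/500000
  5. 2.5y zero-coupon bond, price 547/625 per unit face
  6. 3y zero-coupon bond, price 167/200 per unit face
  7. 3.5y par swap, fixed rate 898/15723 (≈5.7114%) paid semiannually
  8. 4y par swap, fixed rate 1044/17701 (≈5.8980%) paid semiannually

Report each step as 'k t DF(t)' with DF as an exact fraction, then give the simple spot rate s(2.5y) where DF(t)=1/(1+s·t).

step 1 [0.5y] swap r/2=37/9963: DF=(1 − 37/9963·(0))/(1+37/9963) = 9963/10000 ≈ 0.996300
step 2 [1y] bond c/2=3/160: DF=(1600557/1600000 − 3/160·(0.996300))/(1+3/160) = 2409/2500 ≈ 0.963600
step 3 [1.5y] bond c/2=3/100: DF=(500881/500000 − 3/100·(0.996300+0.963600))/(1+3/100) = 1831/2000 ≈ 0.915500
step 4 [2y] bond c/2=1/100: DF=(460393/500000 − 1/100·(0.996300+0.963600+0.915500))/(1+1/100) = 552/625 ≈ 0.883200
step 5 [2.5y] zero: DF = P = 547/625 ≈ 0.875200
step 6 [3y] zero: DF = P = 167/200 ≈ 0.835000
step 7 [3.5y] swap r/2=449/15723: DF=(1 − 449/15723·(0.996300+0.963600+0.915500+0.883200+0.875200+0.835000))/(1+449/15723) = 2051/2500 ≈ 0.820400
step 8 [4y] swap r/2=522/17701: DF=(1 − 522/17701·(0.996300+0.963600+0.915500+0.883200+0.875200+0.835000+0.820400))/(1+522/17701) = 989/1250 ≈ 0.791200

1 1/2 9963/10000
2 1 2409/2500
3 3/2 1831/2000
4 2 552/625
5 5/2 547/625
6 3 167/200
7 7/2 2051/2500
8 4 989/1250
s(2.5y) = (1/(547/625) − 1)/(5/2) = 156/2735 ≈ 5.7038%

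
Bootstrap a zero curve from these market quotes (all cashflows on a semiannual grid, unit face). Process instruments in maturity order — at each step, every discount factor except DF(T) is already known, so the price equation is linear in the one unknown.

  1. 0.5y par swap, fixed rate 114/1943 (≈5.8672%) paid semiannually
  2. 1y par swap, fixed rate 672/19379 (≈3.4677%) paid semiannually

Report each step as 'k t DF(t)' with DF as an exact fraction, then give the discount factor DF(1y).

step 1 [0.5y] swap r/2=57/1943: DF=(1 − 57/1943·(0))/(1+57/1943) = 1943/2000 ≈ 0.971500
step 2 [1y] swap r/2=336/19379: DF=(1 − 336/19379·(0.971500))/(1+336/19379) = 604/625 ≈ 0.966400

1 1/2 1943/2000
2 1 604/625
DF(1y) = 604/625 ≈ 0.966400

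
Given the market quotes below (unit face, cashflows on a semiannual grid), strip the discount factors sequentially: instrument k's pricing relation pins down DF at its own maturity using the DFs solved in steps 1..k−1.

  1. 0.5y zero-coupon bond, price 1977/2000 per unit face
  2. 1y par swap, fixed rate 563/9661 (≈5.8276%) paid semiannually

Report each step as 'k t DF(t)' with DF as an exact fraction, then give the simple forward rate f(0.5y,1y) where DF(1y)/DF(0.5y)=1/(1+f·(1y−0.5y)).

1 1/2 1977/2000
2 1 9437/10000
f(0.5y,1y) = ((1977/2000)/(9437/10000) − 1)/(1/2) = 896/9437 ≈ 9.4945%

step 1 [0.5y] zero: DF = P = 1977/2000 ≈ 0.988500
step 2 [1y] swap r/2=563/19322: DF=(1 − 563/19322·(0.988500))/(1+563/19322) = 9437/10000 ≈ 0.943700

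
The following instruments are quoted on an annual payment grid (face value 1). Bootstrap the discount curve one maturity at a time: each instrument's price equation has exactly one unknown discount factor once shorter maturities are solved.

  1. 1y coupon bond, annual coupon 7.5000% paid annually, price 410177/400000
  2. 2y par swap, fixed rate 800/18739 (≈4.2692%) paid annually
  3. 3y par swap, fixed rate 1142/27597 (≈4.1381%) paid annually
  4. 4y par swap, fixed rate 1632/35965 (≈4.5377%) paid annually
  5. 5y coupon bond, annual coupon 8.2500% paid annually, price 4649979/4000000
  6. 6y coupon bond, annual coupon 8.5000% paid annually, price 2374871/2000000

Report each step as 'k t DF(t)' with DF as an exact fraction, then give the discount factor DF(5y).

step 1 [1y] bond c/1=3/40: DF=(410177/400000 − 3/40·(0))/(1+3/40) = 9539/10000 ≈ 0.953900
step 2 [2y] swap r/1=800/18739: DF=(1 − 800/18739·(0.953900))/(1+800/18739) = 23/25 ≈ 0.920000
step 3 [3y] swap r/1=1142/27597: DF=(1 − 1142/27597·(0.953900+0.920000))/(1+1142/27597) = 4429/5000 ≈ 0.885800
step 4 [4y] swap r/1=1632/35965: DF=(1 − 1632/35965·(0.953900+0.920000+0.885800))/(1+1632/35965) = 523/625 ≈ 0.836800
step 5 [5y] bond c/1=33/400: DF=(4649979/4000000 − 33/400·(0.953900+0.920000+0.885800+0.836800))/(1+33/400) = 3999/5000 ≈ 0.799800
step 6 [6y] bond c/1=17/200: DF=(2374871/2000000 − 17/200·(0.953900+0.920000+0.885800+0.836800+0.799800))/(1+17/200) = 3/4 ≈ 0.750000

1 1 9539/10000
2 2 23/25
3 3 4429/5000
4 4 523/625
5 5 3999/5000
6 6 3/4
DF(5y) = 3999/5000 ≈ 0.799800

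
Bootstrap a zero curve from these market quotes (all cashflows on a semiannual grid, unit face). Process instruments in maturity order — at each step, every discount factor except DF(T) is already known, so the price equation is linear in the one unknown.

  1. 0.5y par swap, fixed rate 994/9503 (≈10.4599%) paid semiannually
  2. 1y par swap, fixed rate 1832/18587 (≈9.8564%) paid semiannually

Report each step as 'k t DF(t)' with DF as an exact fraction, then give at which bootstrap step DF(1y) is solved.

step 1 [0.5y] swap r/2=497/9503: DF=(1 − 497/9503·(0))/(1+497/9503) = 9503/10000 ≈ 0.950300
step 2 [1y] swap r/2=916/18587: DF=(1 − 916/18587·(0.950300))/(1+916/18587) = 2271/2500 ≈ 0.908400

1 1/2 9503/10000
2 1 2271/2500
DF(1y) is solved at step 2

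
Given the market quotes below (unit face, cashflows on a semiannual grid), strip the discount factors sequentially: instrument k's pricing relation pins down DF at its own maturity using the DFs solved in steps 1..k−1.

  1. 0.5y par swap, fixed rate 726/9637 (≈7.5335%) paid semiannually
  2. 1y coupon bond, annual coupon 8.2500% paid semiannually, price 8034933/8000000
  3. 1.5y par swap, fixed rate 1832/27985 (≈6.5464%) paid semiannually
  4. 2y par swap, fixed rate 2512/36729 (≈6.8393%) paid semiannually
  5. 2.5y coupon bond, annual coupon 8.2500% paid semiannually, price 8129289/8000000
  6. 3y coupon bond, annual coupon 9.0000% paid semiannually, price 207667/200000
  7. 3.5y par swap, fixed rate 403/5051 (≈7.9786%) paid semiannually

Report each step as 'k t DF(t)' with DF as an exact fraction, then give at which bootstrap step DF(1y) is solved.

1 1/2 9637/10000
2 1 579/625
3 3/2 2271/2500
4 2 1093/1250
5 5/2 519/625
6 3 7997/10000
7 7/2 3791/5000
DF(1y) is solved at step 2

step 1 [0.5y] swap r/2=363/9637: DF=(1 − 363/9637·(0))/(1+363/9637) = 9637/10000 ≈ 0.963700
step 2 [1y] bond c/2=33/800: DF=(8034933/8000000 − 33/800·(0.963700))/(1+33/800) = 579/625 ≈ 0.926400
step 3 [1.5y] swap r/2=916/27985: DF=(1 − 916/27985·(0.963700+0.926400))/(1+916/27985) = 2271/2500 ≈ 0.908400
step 4 [2y] swap r/2=1256/36729: DF=(1 − 1256/36729·(0.963700+0.926400+0.908400))/(1+1256/36729) = 1093/1250 ≈ 0.874400
step 5 [2.5y] bond c/2=33/800: DF=(8129289/8000000 − 33/800·(0.963700+0.926400+0.908400+0.874400))/(1+33/800) = 519/625 ≈ 0.830400
step 6 [3y] bond c/2=9/200: DF=(207667/200000 − 9/200·(0.963700+0.926400+0.908400+0.874400+0.830400))/(1+9/200) = 7997/10000 ≈ 0.799700
step 7 [3.5y] swap r/2=403/10102: DF=(1 − 403/10102·(0.963700+0.926400+0.908400+0.874400+0.830400+0.799700))/(1+403/10102) = 3791/5000 ≈ 0.758200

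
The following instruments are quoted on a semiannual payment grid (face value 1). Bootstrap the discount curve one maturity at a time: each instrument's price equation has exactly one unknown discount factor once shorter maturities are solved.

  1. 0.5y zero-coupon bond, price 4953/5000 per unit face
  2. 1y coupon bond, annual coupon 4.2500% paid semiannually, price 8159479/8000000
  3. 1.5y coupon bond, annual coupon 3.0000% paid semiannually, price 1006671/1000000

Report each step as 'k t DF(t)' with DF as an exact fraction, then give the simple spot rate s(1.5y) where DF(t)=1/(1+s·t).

step 1 [0.5y] zero: DF = P = 4953/5000 ≈ 0.990600
step 2 [1y] bond c/2=17/800: DF=(8159479/8000000 − 17/800·(0.990600))/(1+17/800) = 9781/10000 ≈ 0.978100
step 3 [1.5y] bond c/2=3/200: DF=(1006671/1000000 − 3/200·(0.990600+0.978100))/(1+3/200) = 9627/10000 ≈ 0.962700

1 1/2 4953/5000
2 1 9781/10000
3 3/2 9627/10000
s(1.5y) = (1/(9627/10000) − 1)/(3/2) = 746/28881 ≈ 2.5830%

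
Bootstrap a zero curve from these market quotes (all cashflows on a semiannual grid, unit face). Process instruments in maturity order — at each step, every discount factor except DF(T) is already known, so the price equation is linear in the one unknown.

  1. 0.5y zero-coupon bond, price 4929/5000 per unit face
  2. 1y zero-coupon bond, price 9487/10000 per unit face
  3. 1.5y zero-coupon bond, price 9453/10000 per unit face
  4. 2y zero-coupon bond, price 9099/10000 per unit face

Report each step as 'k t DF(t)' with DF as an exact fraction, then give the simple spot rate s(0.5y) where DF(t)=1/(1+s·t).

1 1/2 4929/5000
2 1 9487/10000
3 3/2 9453/10000
4 2 9099/10000
s(0.5y) = (1/(4929/5000) − 1)/(1/2) = 142/4929 ≈ 2.8809%

step 1 [0.5y] zero: DF = P = 4929/5000 ≈ 0.985800
step 2 [1y] zero: DF = P = 9487/10000 ≈ 0.948700
step 3 [1.5y] zero: DF = P = 9453/10000 ≈ 0.945300
step 4 [2y] zero: DF = P = 9099/10000 ≈ 0.909900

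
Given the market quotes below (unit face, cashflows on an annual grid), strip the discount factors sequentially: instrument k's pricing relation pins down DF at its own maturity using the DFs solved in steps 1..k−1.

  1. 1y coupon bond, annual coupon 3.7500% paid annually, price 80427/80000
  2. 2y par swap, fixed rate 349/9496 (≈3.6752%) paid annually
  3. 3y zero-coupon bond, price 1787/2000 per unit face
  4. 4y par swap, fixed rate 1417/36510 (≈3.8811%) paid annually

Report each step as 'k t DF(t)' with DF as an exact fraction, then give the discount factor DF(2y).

step 1 [1y] bond c/1=3/80: DF=(80427/80000 − 3/80·(0))/(1+3/80) = 969/1000 ≈ 0.969000
step 2 [2y] swap r/1=349/9496: DF=(1 − 349/9496·(0.969000))/(1+349/9496) = 4651/5000 ≈ 0.930200
step 3 [3y] zero: DF = P = 1787/2000 ≈ 0.893500
step 4 [4y] swap r/1=1417/36510: DF=(1 − 1417/36510·(0.969000+0.930200+0.893500))/(1+1417/36510) = 8583/10000 ≈ 0.858300

1 1 969/1000
2 2 4651/5000
3 3 1787/2000
4 4 8583/10000
DF(2y) = 4651/5000 ≈ 0.930200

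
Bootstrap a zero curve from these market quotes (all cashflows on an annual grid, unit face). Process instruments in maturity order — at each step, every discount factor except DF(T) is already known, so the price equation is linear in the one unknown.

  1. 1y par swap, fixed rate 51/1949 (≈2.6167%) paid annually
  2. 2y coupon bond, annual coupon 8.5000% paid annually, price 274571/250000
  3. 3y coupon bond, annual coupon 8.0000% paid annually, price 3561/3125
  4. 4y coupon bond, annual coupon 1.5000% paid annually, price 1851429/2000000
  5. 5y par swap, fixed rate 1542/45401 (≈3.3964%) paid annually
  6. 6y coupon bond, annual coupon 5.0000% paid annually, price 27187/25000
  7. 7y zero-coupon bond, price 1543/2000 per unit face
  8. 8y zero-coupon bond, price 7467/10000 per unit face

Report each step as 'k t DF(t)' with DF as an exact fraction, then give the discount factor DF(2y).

1 1 1949/2000
2 2 9359/10000
3 3 571/625
4 4 8703/10000
5 5 4229/5000
6 6 1639/2000
7 7 1543/2000
8 8 7467/10000
DF(2y) = 9359/10000 ≈ 0.935900

step 1 [1y] swap r/1=51/1949: DF=(1 − 51/1949·(0))/(1+51/1949) = 1949/2000 ≈ 0.974500
step 2 [2y] bond c/1=17/200: DF=(274571/250000 − 17/200·(0.974500))/(1+17/200) = 9359/10000 ≈ 0.935900
step 3 [3y] bond c/1=2/25: DF=(3561/3125 − 2/25·(0.974500+0.935900))/(1+2/25) = 571/625 ≈ 0.913600
step 4 [4y] bond c/1=3/200: DF=(1851429/2000000 − 3/200·(0.974500+0.935900+0.913600))/(1+3/200) = 8703/10000 ≈ 0.870300
step 5 [5y] swap r/1=1542/45401: DF=(1 − 1542/45401·(0.974500+0.935900+0.913600+0.870300))/(1+1542/45401) = 4229/5000 ≈ 0.845800
step 6 [6y] bond c/1=1/20: DF=(27187/25000 − 1/20·(0.974500+0.935900+0.913600+0.870300+0.845800))/(1+1/20) = 1639/2000 ≈ 0.819500
step 7 [7y] zero: DF = P = 1543/2000 ≈ 0.771500
step 8 [8y] zero: DF = P = 7467/10000 ≈ 0.746700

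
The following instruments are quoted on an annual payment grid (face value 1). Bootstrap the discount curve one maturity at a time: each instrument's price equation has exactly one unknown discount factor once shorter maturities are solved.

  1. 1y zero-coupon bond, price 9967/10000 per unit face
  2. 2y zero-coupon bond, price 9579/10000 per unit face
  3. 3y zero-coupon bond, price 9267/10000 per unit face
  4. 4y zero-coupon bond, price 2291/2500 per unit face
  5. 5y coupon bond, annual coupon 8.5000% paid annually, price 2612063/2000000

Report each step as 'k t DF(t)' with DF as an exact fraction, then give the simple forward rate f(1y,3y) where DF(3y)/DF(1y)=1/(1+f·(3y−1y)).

step 1 [1y] zero: DF = P = 9967/10000 ≈ 0.996700
step 2 [2y] zero: DF = P = 9579/10000 ≈ 0.957900
step 3 [3y] zero: DF = P = 9267/10000 ≈ 0.926700
step 4 [4y] zero: DF = P = 2291/2500 ≈ 0.916400
step 5 [5y] bond c/1=17/200: DF=(2612063/2000000 − 17/200·(0.996700+0.957900+0.926700+0.916400))/(1+17/200) = 4531/5000 ≈ 0.906200

1 1 9967/10000
2 2 9579/10000
3 3 9267/10000
4 4 2291/2500
5 5 4531/5000
f(1y,3y) = ((9967/10000)/(9267/10000) − 1)/(2) = 350/9267 ≈ 3.7768%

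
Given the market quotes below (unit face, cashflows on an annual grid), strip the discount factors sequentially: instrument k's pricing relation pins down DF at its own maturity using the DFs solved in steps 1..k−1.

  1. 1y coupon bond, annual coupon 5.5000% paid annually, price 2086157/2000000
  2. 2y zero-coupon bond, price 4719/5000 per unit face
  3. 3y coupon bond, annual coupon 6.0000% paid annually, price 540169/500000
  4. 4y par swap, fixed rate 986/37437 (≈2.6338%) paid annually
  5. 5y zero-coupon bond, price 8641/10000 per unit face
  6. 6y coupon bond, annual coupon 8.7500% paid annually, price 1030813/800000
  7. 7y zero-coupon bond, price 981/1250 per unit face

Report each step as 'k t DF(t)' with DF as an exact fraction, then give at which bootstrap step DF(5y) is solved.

step 1 [1y] bond c/1=11/200: DF=(2086157/2000000 − 11/200·(0))/(1+11/200) = 9887/10000 ≈ 0.988700
step 2 [2y] zero: DF = P = 4719/5000 ≈ 0.943800
step 3 [3y] bond c/1=3/50: DF=(540169/500000 − 3/50·(0.988700+0.943800))/(1+3/50) = 4549/5000 ≈ 0.909800
step 4 [4y] swap r/1=986/37437: DF=(1 − 986/37437·(0.988700+0.943800+0.909800))/(1+986/37437) = 4507/5000 ≈ 0.901400
step 5 [5y] zero: DF = P = 8641/10000 ≈ 0.864100
step 6 [6y] bond c/1=7/80: DF=(1030813/800000 − 7/80·(0.988700+0.943800+0.909800+0.901400+0.864100))/(1+7/80) = 8141/10000 ≈ 0.814100
step 7 [7y] zero: DF = P = 981/1250 ≈ 0.784800

1 1 9887/10000
2 2 4719/5000
3 3 4549/5000
4 4 4507/5000
5 5 8641/10000
6 6 8141/10000
7 7 981/1250
DF(5y) is solved at step 5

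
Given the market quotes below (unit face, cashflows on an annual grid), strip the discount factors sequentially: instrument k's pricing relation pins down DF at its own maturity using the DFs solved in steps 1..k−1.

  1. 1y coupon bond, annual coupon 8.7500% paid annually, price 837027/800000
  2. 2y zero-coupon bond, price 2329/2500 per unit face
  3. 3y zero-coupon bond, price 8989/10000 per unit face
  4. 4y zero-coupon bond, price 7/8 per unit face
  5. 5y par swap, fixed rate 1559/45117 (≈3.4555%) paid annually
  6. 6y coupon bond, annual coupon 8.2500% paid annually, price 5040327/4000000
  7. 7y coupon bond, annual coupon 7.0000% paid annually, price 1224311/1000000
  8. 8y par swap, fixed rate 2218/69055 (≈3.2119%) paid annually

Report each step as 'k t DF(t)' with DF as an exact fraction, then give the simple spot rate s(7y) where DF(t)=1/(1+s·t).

step 1 [1y] bond c/1=7/80: DF=(837027/800000 − 7/80·(0))/(1+7/80) = 9621/10000 ≈ 0.962100
step 2 [2y] zero: DF = P = 2329/2500 ≈ 0.931600
step 3 [3y] zero: DF = P = 8989/10000 ≈ 0.898900
step 4 [4y] zero: DF = P = 7/8 ≈ 0.875000
step 5 [5y] swap r/1=1559/45117: DF=(1 − 1559/45117·(0.962100+0.931600+0.898900+0.875000))/(1+1559/45117) = 8441/10000 ≈ 0.844100
step 6 [6y] bond c/1=33/400: DF=(5040327/4000000 − 33/400·(0.962100+0.931600+0.898900+0.875000+0.844100))/(1+33/400) = 4101/5000 ≈ 0.820200
step 7 [7y] bond c/1=7/100: DF=(1224311/1000000 − 7/100·(0.962100+0.931600+0.898900+0.875000+0.844100+0.820200))/(1+7/100) = 3977/5000 ≈ 0.795400
step 8 [8y] swap r/1=2218/69055: DF=(1 − 2218/69055·(0.962100+0.931600+0.898900+0.875000+0.844100+0.820200+0.795400))/(1+2218/69055) = 3891/5000 ≈ 0.778200

1 1 9621/10000
2 2 2329/2500
3 3 8989/10000
4 4 7/8
5 5 8441/10000
6 6 4101/5000
7 7 3977/5000
8 8 3891/5000
s(7y) = (1/(3977/5000) − 1)/(7) = 1023/27839 ≈ 3.6747%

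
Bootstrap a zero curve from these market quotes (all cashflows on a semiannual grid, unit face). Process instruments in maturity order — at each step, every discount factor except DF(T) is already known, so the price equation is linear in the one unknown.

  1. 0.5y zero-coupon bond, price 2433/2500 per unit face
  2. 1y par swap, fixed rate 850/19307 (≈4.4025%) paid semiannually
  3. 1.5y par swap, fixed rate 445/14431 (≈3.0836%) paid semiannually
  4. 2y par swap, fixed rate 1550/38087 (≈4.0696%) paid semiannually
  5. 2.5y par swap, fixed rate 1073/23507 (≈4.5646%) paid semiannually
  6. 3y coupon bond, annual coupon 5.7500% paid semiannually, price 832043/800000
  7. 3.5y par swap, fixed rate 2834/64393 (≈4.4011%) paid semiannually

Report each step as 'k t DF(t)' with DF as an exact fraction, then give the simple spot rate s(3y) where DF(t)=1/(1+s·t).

step 1 [0.5y] zero: DF = P = 2433/2500 ≈ 0.973200
step 2 [1y] swap r/2=425/19307: DF=(1 − 425/19307·(0.973200))/(1+425/19307) = 383/400 ≈ 0.957500
step 3 [1.5y] swap r/2=445/28862: DF=(1 − 445/28862·(0.973200+0.957500))/(1+445/28862) = 1911/2000 ≈ 0.955500
step 4 [2y] swap r/2=775/38087: DF=(1 − 775/38087·(0.973200+0.957500+0.955500))/(1+775/38087) = 369/400 ≈ 0.922500
step 5 [2.5y] swap r/2=1073/47014: DF=(1 − 1073/47014·(0.973200+0.957500+0.955500+0.922500))/(1+1073/47014) = 8927/10000 ≈ 0.892700
step 6 [3y] bond c/2=23/800: DF=(832043/800000 − 23/800·(0.973200+0.957500+0.955500+0.922500+0.892700))/(1+23/800) = 2199/2500 ≈ 0.879600
step 7 [3.5y] swap r/2=1417/64393: DF=(1 − 1417/64393·(0.973200+0.957500+0.955500+0.922500+0.892700+0.879600))/(1+1417/64393) = 8583/10000 ≈ 0.858300

1 1/2 2433/2500
2 1 383/400
3 3/2 1911/2000
4 2 369/400
5 5/2 8927/10000
6 3 2199/2500
7 7/2 8583/10000
s(3y) = (1/(2199/2500) − 1)/(3) = 301/6597 ≈ 4.5627%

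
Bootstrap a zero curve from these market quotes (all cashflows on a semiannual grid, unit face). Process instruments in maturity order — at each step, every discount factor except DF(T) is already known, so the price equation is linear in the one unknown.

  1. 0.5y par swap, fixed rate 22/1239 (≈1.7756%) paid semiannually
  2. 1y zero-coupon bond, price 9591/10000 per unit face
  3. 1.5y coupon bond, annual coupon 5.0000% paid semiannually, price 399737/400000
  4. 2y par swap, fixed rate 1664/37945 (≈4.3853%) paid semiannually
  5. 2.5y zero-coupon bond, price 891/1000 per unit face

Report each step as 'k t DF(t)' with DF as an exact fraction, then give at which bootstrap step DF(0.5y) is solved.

1 1/2 1239/1250
2 1 9591/10000
3 3/2 4637/5000
4 2 573/625
5 5/2 891/1000
DF(0.5y) is solved at step 1

step 1 [0.5y] swap r/2=11/1239: DF=(1 − 11/1239·(0))/(1+11/1239) = 1239/1250 ≈ 0.991200
step 2 [1y] zero: DF = P = 9591/10000 ≈ 0.959100
step 3 [1.5y] bond c/2=1/40: DF=(399737/400000 − 1/40·(0.991200+0.959100))/(1+1/40) = 4637/5000 ≈ 0.927400
step 4 [2y] swap r/2=832/37945: DF=(1 − 832/37945·(0.991200+0.959100+0.927400))/(1+832/37945) = 573/625 ≈ 0.916800
step 5 [2.5y] zero: DF = P = 891/1000 ≈ 0.891000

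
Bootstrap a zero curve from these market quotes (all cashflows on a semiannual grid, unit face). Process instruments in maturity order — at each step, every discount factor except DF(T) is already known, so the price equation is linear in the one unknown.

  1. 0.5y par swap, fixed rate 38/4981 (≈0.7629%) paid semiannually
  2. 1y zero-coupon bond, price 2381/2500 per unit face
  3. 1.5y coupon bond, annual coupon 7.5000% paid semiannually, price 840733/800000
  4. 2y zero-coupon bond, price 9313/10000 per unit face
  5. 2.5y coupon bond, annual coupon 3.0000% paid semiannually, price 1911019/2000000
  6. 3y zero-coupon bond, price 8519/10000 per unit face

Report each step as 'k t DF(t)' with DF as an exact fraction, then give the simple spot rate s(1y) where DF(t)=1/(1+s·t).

step 1 [0.5y] swap r/2=19/4981: DF=(1 − 19/4981·(0))/(1+19/4981) = 4981/5000 ≈ 0.996200
step 2 [1y] zero: DF = P = 2381/2500 ≈ 0.952400
step 3 [1.5y] bond c/2=3/80: DF=(840733/800000 − 3/80·(0.996200+0.952400))/(1+3/80) = 377/400 ≈ 0.942500
step 4 [2y] zero: DF = P = 9313/10000 ≈ 0.931300
step 5 [2.5y] bond c/2=3/200: DF=(1911019/2000000 − 3/200·(0.996200+0.952400+0.942500+0.931300))/(1+3/200) = 8849/10000 ≈ 0.884900
step 6 [3y] zero: DF = P = 8519/10000 ≈ 0.851900

1 1/2 4981/5000
2 1 2381/2500
3 3/2 377/400
4 2 9313/10000
5 5/2 8849/10000
6 3 8519/10000
s(1y) = (1/(2381/2500) − 1)/(1) = 119/2381 ≈ 4.9979%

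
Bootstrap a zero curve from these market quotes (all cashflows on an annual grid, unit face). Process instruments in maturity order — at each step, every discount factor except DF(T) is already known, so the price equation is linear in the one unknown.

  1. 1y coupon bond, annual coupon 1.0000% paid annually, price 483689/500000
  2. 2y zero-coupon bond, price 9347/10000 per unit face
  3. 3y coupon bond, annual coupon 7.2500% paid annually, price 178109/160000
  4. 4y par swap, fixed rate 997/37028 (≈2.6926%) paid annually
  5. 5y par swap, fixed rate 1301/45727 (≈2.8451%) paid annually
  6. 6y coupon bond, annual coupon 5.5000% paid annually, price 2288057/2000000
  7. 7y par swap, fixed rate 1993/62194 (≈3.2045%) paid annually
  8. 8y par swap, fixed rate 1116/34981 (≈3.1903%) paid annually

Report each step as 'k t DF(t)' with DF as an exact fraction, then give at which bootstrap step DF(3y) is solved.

1 1 4789/5000
2 2 9347/10000
3 3 91/100
4 4 9003/10000
5 5 8699/10000
6 6 423/500
7 7 8007/10000
8 8 971/1250
DF(3y) is solved at step 3

step 1 [1y] bond c/1=1/100: DF=(483689/500000 − 1/100·(0))/(1+1/100) = 4789/5000 ≈ 0.957800
step 2 [2y] zero: DF = P = 9347/10000 ≈ 0.934700
step 3 [3y] bond c/1=29/400: DF=(178109/160000 − 29/400·(0.957800+0.934700))/(1+29/400) = 91/100 ≈ 0.910000
step 4 [4y] swap r/1=997/37028: DF=(1 − 997/37028·(0.957800+0.934700+0.910000))/(1+997/37028) = 9003/10000 ≈ 0.900300
step 5 [5y] swap r/1=1301/45727: DF=(1 − 1301/45727·(0.957800+0.934700+0.910000+0.900300))/(1+1301/45727) = 8699/10000 ≈ 0.869900
step 6 [6y] bond c/1=11/200: DF=(2288057/2000000 − 11/200·(0.957800+0.934700+0.910000+0.900300+0.869900))/(1+11/200) = 423/500 ≈ 0.846000
step 7 [7y] swap r/1=1993/62194: DF=(1 − 1993/62194·(0.957800+0.934700+0.910000+0.900300+0.869900+0.846000))/(1+1993/62194) = 8007/10000 ≈ 0.800700
step 8 [8y] swap r/1=1116/34981: DF=(1 − 1116/34981·(0.957800+0.934700+0.910000+0.900300+0.869900+0.846000+0.800700))/(1+1116/34981) = 971/1250 ≈ 0.776800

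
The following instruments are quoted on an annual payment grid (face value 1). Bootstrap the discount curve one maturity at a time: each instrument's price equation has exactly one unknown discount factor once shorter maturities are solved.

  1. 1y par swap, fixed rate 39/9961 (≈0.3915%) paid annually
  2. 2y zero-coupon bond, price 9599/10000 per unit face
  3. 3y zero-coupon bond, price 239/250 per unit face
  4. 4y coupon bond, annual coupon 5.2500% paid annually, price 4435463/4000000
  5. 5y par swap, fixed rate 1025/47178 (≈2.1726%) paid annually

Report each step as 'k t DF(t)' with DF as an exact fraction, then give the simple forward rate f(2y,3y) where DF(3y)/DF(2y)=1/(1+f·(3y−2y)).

1 1 9961/10000
2 2 9599/10000
3 3 239/250
4 4 9083/10000
5 5 359/400
f(2y,3y) = ((9599/10000)/(239/250) − 1)/(1) = 39/9560 ≈ 0.4079%

step 1 [1y] swap r/1=39/9961: DF=(1 − 39/9961·(0))/(1+39/9961) = 9961/10000 ≈ 0.996100
step 2 [2y] zero: DF = P = 9599/10000 ≈ 0.959900
step 3 [3y] zero: DF = P = 239/250 ≈ 0.956000
step 4 [4y] bond c/1=21/400: DF=(4435463/4000000 − 21/400·(0.996100+0.959900+0.956000))/(1+21/400) = 9083/10000 ≈ 0.908300
step 5 [5y] swap r/1=1025/47178: DF=(1 − 1025/47178·(0.996100+0.959900+0.956000+0.908300))/(1+1025/47178) = 359/400 ≈ 0.897500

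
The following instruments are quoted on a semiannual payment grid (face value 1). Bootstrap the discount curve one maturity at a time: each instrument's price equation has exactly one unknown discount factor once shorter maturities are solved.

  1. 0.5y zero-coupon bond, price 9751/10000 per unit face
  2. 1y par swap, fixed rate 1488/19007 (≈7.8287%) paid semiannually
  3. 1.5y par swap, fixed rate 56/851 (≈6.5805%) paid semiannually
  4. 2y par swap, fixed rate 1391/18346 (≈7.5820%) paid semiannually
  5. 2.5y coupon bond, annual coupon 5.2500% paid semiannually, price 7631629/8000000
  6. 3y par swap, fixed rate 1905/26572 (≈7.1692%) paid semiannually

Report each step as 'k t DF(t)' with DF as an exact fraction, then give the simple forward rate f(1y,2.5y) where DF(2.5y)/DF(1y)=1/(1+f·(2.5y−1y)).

step 1 [0.5y] zero: DF = P = 9751/10000 ≈ 0.975100
step 2 [1y] swap r/2=744/19007: DF=(1 − 744/19007·(0.975100))/(1+744/19007) = 1157/1250 ≈ 0.925600
step 3 [1.5y] swap r/2=28/851: DF=(1 − 28/851·(0.975100+0.925600))/(1+28/851) = 2269/2500 ≈ 0.907600
step 4 [2y] swap r/2=1391/36692: DF=(1 − 1391/36692·(0.975100+0.925600+0.907600))/(1+1391/36692) = 8609/10000 ≈ 0.860900
step 5 [2.5y] bond c/2=21/800: DF=(7631629/8000000 − 21/800·(0.975100+0.925600+0.907600+0.860900))/(1+21/800) = 8357/10000 ≈ 0.835700
step 6 [3y] swap r/2=1905/53144: DF=(1 − 1905/53144·(0.975100+0.925600+0.907600+0.860900+0.835700))/(1+1905/53144) = 1619/2000 ≈ 0.809500

1 1/2 9751/10000
2 1 1157/1250
3 3/2 2269/2500
4 2 8609/10000
5 5/2 8357/10000
6 3 1619/2000
f(1y,2.5y) = ((1157/1250)/(8357/10000) − 1)/(3/2) = 1798/25071 ≈ 7.1716%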